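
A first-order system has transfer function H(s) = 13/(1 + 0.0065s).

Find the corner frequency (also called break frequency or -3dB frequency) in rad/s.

Corner frequency = 1/τ = 1/0.0065 = 153.846 rad/s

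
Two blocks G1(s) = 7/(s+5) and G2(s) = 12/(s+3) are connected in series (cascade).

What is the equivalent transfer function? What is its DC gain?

Series: multiply transfer functions. G_eq = 7/(s+5) × 12/(s+3) = 84/((s+5)(s+3)). DC gain = 84/(5×3) = 5.6.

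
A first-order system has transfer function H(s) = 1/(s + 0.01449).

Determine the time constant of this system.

For H(s) = 1/(s + 1/τ), the pole is at -1/τ = -0.01449, so τ = 1/0.01449 = 69.01 s.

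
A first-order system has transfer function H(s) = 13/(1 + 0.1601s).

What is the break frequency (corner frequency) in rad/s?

Corner frequency = 1/τ = 1/0.1601 = 6.246 rad/s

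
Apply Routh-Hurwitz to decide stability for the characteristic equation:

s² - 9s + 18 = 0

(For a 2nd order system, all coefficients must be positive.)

Coefficients: 1, -9, 18. b=-9 not positive, so system is unstable.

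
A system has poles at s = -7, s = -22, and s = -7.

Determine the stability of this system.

All poles are in the left half-plane. System is stable.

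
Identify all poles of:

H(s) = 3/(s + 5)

Pole is where denominator = 0: s + 5 = 0, so s = -5.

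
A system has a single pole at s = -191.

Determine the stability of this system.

Pole at s = -191 is in the left half-plane. Stable.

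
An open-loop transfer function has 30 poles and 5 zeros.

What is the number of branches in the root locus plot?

Root locus has n branches where n = number of poles = 30.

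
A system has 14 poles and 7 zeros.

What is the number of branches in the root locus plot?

Root locus has n branches where n = number of poles = 14.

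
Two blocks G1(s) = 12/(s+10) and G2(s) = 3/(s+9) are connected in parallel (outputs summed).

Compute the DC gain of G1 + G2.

Parallel: G_eq = G1 + G2. DC gain = G1(0) + G2(0) = 12/10 + 3/9 = 1.2 + 0.3333 = 1.5333.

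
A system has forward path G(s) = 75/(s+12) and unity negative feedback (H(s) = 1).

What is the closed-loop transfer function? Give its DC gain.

T(s) = G/(1+GH) = [75/(s+12)] / [1 + 75/(s+12)] = 75/(s+12+75) = 75/(s+87). DC gain = 75/87 = 0.8621.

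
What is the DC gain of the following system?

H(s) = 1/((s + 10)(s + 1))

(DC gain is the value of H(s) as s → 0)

DC gain = H(0) = 1/(10 × 1) = 1/10 = 0.1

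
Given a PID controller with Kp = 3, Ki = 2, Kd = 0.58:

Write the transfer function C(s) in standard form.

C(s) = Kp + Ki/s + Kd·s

Substituting values: C(s) = 3 + 2/s + 0.58s = (0.58s² + 3s + 2)/s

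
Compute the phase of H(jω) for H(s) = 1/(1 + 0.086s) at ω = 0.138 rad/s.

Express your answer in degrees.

Phase = -arctan(ωτ) = -arctan(0.138 × 0.086) = -0.7°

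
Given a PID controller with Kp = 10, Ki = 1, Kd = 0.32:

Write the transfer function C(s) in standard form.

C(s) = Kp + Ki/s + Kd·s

Substituting values: C(s) = 10 + 1/s + 0.32s = (0.32s² + 10s + 1)/s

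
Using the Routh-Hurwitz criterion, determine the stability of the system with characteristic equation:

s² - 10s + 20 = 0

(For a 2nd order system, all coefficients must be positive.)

Coefficients: 1, -10, 20. b=-10 not positive, so system is unstable.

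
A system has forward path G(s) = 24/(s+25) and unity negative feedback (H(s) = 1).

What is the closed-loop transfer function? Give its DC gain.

T(s) = G/(1+GH) = [24/(s+25)] / [1 + 24/(s+25)] = 24/(s+25+24) = 24/(s+49). DC gain = 24/49 = 0.4898.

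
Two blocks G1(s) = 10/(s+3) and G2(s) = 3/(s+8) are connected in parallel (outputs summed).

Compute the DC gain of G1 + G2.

Parallel: G_eq = G1 + G2. DC gain = G1(0) + G2(0) = 10/3 + 3/8 = 3.3333 + 0.375 = 3.7083.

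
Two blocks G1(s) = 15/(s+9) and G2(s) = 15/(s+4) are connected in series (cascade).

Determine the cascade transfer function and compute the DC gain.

Series: multiply transfer functions. G_eq = 15/(s+9) × 15/(s+4) = 225/((s+9)(s+4)). DC gain = 225/(9×4) = 6.25.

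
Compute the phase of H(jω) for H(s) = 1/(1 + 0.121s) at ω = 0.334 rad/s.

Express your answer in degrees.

Phase = -arctan(ωτ) = -arctan(0.334 × 0.121) = -2.3°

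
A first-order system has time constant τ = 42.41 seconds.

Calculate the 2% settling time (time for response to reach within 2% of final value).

For first-order system, 2% settling time ≈ 4τ = 4 × 42.41 = 169.64 s.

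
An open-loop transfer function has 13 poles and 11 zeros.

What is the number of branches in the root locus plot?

Root locus has n branches where n = number of poles = 13.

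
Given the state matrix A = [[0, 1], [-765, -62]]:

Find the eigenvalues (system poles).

det(A - λI) = λ² - (-62)λ + 765 = (λ - (-17))(λ - (-45)). Eigenvalues: -17, -45.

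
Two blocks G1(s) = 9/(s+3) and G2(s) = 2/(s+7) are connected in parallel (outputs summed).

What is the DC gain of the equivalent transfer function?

Parallel: G_eq = G1 + G2. DC gain = G1(0) + G2(0) = 9/3 + 2/7 = 3 + 0.2857 = 3.2857.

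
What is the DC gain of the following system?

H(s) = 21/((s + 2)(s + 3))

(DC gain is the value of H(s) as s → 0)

DC gain = H(0) = 21/(2 × 3) = 21/6 = 3.5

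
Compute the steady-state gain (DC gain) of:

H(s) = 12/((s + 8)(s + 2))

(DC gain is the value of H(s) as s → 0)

DC gain = H(0) = 12/(8 × 2) = 12/16 = 0.75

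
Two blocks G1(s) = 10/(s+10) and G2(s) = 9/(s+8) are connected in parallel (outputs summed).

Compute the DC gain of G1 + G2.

Parallel: G_eq = G1 + G2. DC gain = G1(0) + G2(0) = 10/10 + 9/8 = 1 + 1.125 = 2.125.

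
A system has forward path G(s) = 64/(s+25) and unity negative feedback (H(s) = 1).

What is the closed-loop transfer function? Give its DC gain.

T(s) = G/(1+GH) = [64/(s+25)] / [1 + 64/(s+25)] = 64/(s+25+64) = 64/(s+89). DC gain = 64/89 = 0.7191.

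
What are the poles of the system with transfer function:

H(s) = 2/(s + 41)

Pole is where denominator = 0: s + 41 = 0, so s = -41.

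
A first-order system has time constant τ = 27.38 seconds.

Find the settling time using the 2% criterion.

For first-order system, 2% settling time ≈ 4τ = 4 × 27.38 = 109.52 s.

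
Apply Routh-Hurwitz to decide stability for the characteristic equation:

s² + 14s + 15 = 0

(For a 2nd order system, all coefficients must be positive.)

Coefficients: 1, 14, 15. All positive, so system is stable.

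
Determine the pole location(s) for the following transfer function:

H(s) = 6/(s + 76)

Pole is where denominator = 0: s + 76 = 0, so s = -76.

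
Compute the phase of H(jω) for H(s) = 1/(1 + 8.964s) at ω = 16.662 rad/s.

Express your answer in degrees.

Phase = -arctan(ωτ) = -arctan(16.662 × 8.964) = -89.6°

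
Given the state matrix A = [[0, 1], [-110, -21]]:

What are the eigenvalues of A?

det(A - λI) = λ² - (-21)λ + 110 = (λ - (-10))(λ - (-11)). Eigenvalues: -10, -11.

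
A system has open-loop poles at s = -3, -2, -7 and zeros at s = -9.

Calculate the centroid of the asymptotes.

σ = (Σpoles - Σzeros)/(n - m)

σ = (Σpoles - Σzeros)/(n - m) = (-12 - (-9))/(3 - 1) = -3/2 = -1.5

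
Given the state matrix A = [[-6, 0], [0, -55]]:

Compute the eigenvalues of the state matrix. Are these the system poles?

For diagonal matrix, eigenvalues are diagonal entries: λ₁ = -6, λ₂ = -55. Eigenvalues of A = system poles.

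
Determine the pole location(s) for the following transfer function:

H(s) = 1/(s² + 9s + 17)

Discriminant = 9² - 4×1×17 = 81 - 68 = 13 > 0, so two distinct real poles. Using quadratic formula: s = (-9 ± √13)/(2×1) = (-9 ± √13)/2, with √13 ≈ 3.6056. s₁ ≈ -2.6972, s₂ ≈ -6.3028. Poles: s₁ = -2.6972, s₂ = -6.3028.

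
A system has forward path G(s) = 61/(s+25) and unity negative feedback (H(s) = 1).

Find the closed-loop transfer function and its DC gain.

T(s) = G/(1+GH) = [61/(s+25)] / [1 + 61/(s+25)] = 61/(s+25+61) = 61/(s+86). DC gain = 61/86 = 0.7093.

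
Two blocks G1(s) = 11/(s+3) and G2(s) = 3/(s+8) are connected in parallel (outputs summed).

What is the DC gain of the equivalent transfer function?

Parallel: G_eq = G1 + G2. DC gain = G1(0) + G2(0) = 11/3 + 3/8 = 3.6667 + 0.375 = 4.0417.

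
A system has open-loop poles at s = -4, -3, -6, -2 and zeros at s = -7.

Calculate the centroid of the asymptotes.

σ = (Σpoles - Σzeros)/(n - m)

σ = (Σpoles - Σzeros)/(n - m) = (-15 - (-7))/(4 - 1) = -8/3 = -2.67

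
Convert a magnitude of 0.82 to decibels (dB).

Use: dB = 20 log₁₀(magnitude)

dB = 20 log₁₀(0.82) = -1.7 dB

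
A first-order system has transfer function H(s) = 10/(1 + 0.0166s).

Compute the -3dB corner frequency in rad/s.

Corner frequency = 1/τ = 1/0.0166 = 60.241 rad/s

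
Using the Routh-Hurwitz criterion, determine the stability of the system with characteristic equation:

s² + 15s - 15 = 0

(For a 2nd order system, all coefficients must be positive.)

Coefficients: 1, 15, -15. c=-15 not positive, so system is unstable.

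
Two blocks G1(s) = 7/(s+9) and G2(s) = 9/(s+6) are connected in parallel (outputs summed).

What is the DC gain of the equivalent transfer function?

Parallel: G_eq = G1 + G2. DC gain = G1(0) + G2(0) = 7/9 + 9/6 = 0.7778 + 1.5 = 2.2778.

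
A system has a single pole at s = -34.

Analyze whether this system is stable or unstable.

Pole at s = -34 is in the left half-plane. Stable.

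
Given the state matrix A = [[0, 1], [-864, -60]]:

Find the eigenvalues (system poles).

det(A - λI) = λ² - (-60)λ + 864 = (λ - (-24))(λ - (-36)). Eigenvalues: -24, -36.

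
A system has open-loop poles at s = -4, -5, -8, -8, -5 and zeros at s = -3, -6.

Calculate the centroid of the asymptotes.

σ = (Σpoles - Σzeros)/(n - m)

σ = (Σpoles - Σzeros)/(n - m) = (-30 - (-9))/(5 - 2) = -21/3 = -7.0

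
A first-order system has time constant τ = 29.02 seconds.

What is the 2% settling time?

For first-order system, 2% settling time ≈ 4τ = 4 × 29.02 = 116.08 s.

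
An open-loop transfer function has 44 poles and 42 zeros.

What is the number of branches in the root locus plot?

Root locus has n branches where n = number of poles = 44.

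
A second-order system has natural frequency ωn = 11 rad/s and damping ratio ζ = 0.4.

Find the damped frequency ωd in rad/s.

ωd = ωn√(1 - ζ²) = 11√(1 - 0.4²) = 10.08 rad/s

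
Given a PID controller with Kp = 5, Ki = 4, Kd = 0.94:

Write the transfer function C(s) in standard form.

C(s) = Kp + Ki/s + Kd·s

Substituting values: C(s) = 5 + 4/s + 0.94s = (0.94s² + 5s + 4)/s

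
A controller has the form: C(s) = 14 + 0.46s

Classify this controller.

This is a Proportional-Derivative (PD) controller.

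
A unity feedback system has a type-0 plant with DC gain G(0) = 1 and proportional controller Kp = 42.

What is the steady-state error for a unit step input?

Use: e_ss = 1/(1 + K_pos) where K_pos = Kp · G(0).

K_pos = Kp · G(0) = 42 × 1 = 42. e_ss = 1/(1 + 42) = 0.0233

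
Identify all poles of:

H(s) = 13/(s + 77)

Pole is where denominator = 0: s + 77 = 0, so s = -77.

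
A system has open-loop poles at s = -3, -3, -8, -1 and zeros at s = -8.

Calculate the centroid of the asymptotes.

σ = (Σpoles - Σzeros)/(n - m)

σ = (Σpoles - Σzeros)/(n - m) = (-15 - (-8))/(4 - 1) = -7/3 = -2.33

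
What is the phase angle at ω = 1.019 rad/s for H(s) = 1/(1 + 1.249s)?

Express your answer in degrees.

Phase = -arctan(ωτ) = -arctan(1.019 × 1.249) = -51.8°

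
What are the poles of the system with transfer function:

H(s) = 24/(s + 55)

Pole is where denominator = 0: s + 55 = 0, so s = -55.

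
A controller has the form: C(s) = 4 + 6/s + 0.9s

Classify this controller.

This is a Proportional-Integral-Derivative (PID) controller.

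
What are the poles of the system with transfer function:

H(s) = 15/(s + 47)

Pole is where denominator = 0: s + 47 = 0, so s = -47.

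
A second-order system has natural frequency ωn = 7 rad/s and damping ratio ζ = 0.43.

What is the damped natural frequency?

ωd = ωn√(1 - ζ²) = 7√(1 - 0.43²) = 6.32 rad/s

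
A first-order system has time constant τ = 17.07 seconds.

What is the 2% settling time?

For first-order system, 2% settling time ≈ 4τ = 4 × 17.07 = 68.28 s.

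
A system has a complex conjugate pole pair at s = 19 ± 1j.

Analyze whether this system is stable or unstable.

Real part of poles is 19 (> 0, right half-plane). Unstable.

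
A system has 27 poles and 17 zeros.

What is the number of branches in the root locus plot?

Root locus has n branches where n = number of poles = 27.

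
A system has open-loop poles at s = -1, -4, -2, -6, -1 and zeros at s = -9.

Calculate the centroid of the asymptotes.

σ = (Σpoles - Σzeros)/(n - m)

σ = (Σpoles - Σzeros)/(n - m) = (-14 - (-9))/(5 - 1) = -5/4 = -1.25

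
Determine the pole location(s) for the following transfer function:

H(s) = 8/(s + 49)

Pole is where denominator = 0: s + 49 = 0, so s = -49.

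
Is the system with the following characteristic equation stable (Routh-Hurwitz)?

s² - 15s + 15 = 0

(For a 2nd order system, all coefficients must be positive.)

Coefficients: 1, -15, 15. b=-15 not positive, so system is unstable.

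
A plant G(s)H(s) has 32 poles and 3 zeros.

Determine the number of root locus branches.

Root locus has n branches where n = number of poles = 32.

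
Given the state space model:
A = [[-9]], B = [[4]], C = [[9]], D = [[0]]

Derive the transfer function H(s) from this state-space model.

(sI - A)⁻¹ = 1/(s + 9). H(s) = 9 × 4/(s + 9) + 0 = 36/(s + 9).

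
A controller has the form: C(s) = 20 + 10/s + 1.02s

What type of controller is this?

This is a Proportional-Integral-Derivative (PID) controller.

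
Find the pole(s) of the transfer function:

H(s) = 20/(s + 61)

Pole is where denominator = 0: s + 61 = 0, so s = -61.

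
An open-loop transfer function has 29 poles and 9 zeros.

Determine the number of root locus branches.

Root locus has n branches where n = number of poles = 29.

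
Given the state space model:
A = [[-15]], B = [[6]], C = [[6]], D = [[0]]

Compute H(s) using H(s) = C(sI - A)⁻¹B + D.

(sI - A)⁻¹ = 1/(s + 15). H(s) = 6 × 6/(s + 15) + 0 = 36/(s + 15).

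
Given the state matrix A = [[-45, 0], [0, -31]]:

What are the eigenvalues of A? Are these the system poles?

For diagonal matrix, eigenvalues are diagonal entries: λ₁ = -45, λ₂ = -31. Eigenvalues of A = system poles.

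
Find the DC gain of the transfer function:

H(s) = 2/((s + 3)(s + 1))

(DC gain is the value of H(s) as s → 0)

DC gain = H(0) = 2/(3 × 1) = 2/3 = 0.6667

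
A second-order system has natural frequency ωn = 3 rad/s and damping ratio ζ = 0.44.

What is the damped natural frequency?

ωd = ωn√(1 - ζ²) = 3√(1 - 0.44²) = 2.69 rad/s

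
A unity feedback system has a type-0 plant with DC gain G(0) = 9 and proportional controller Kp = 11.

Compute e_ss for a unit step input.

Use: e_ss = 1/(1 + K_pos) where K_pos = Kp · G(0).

K_pos = Kp · G(0) = 11 × 9 = 99. e_ss = 1/(1 + 99) = 0.01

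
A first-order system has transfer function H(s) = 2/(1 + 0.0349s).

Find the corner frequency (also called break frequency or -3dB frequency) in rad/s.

Corner frequency = 1/τ = 1/0.0349 = 28.653 rad/s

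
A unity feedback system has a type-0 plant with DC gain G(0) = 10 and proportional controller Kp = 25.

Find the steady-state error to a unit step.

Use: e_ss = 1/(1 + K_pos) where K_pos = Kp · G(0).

K_pos = Kp · G(0) = 25 × 10 = 250. e_ss = 1/(1 + 250) = 0.0040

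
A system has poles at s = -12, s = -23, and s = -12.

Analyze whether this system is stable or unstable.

All poles are in the left half-plane. System is stable.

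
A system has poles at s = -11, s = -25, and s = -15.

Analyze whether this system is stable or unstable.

All poles are in the left half-plane. System is stable.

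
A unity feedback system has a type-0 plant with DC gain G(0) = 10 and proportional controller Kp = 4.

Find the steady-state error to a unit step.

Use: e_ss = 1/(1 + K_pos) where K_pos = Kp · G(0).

K_pos = Kp · G(0) = 4 × 10 = 40. e_ss = 1/(1 + 40) = 0.0244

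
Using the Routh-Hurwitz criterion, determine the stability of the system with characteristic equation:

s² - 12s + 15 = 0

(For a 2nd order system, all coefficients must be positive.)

Coefficients: 1, -12, 15. b=-12 not positive, so system is unstable.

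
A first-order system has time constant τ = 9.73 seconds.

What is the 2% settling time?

For first-order system, 2% settling time ≈ 4τ = 4 × 9.73 = 38.92 s.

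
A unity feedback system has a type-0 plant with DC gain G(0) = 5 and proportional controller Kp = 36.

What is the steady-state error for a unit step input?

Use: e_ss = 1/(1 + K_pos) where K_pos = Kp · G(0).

K_pos = Kp · G(0) = 36 × 5 = 180. e_ss = 1/(1 + 180) = 0.0055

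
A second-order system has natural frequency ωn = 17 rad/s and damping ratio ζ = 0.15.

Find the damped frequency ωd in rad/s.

ωd = ωn√(1 - ζ²) = 17√(1 - 0.15²) = 16.81 rad/s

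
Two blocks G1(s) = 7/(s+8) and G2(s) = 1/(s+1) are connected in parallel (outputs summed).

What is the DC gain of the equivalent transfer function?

Parallel: G_eq = G1 + G2. DC gain = G1(0) + G2(0) = 7/8 + 1/1 = 0.875 + 1 = 1.875.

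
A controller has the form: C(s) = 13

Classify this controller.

This is a Proportional (P) controller.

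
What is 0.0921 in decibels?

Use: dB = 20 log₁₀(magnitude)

dB = 20 log₁₀(0.0921) = -20.7 dB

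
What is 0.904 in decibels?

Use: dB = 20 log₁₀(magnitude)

dB = 20 log₁₀(0.904) = -0.9 dB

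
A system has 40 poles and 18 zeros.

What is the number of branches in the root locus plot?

Root locus has n branches where n = number of poles = 40.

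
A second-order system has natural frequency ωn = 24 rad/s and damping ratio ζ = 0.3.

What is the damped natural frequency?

ωd = ωn√(1 - ζ²) = 24√(1 - 0.3²) = 22.89 rad/s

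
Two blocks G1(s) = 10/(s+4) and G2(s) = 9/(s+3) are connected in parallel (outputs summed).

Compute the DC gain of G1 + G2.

Parallel: G_eq = G1 + G2. DC gain = G1(0) + G2(0) = 10/4 + 9/3 = 2.5 + 3 = 5.5.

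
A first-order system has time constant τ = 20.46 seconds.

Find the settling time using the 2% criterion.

For first-order system, 2% settling time ≈ 4τ = 4 × 20.46 = 81.84 s.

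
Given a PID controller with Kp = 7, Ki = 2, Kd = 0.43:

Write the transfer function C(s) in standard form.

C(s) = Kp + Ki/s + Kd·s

Substituting values: C(s) = 7 + 2/s + 0.43s = (0.43s² + 7s + 2)/s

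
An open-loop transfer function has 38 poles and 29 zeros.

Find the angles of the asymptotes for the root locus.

n - m = 38 - 29 = 9. Angles: θk = (2k + 1)·180°/9 = 20°, 60°, 100°, 140°, 180°, 220°, 260°, 300°, 340°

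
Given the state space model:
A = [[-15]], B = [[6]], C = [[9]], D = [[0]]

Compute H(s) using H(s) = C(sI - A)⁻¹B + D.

(sI - A)⁻¹ = 1/(s + 15). H(s) = 9 × 6/(s + 15) + 0 = 54/(s + 15).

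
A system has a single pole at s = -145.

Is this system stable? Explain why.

Pole at s = -145 is in the left half-plane. Stable.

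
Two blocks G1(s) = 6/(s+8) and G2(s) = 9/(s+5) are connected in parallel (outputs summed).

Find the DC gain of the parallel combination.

Parallel: G_eq = G1 + G2. DC gain = G1(0) + G2(0) = 6/8 + 9/5 = 0.75 + 1.8 = 2.55.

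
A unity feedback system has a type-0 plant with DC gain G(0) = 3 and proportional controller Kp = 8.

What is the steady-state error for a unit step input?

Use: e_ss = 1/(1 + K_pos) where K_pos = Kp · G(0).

K_pos = Kp · G(0) = 8 × 3 = 24. e_ss = 1/(1 + 24) = 0.04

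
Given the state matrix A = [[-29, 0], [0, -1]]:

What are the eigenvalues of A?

For diagonal matrix, eigenvalues are diagonal entries: λ₁ = -29, λ₂ = -1.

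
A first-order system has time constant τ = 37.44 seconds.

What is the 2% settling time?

For first-order system, 2% settling time ≈ 4τ = 4 × 37.44 = 149.76 s.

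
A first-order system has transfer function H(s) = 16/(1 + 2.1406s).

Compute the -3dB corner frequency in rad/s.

Corner frequency = 1/τ = 1/2.1406 = 0.467 rad/s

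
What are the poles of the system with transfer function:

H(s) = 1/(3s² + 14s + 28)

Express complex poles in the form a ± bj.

Discriminant = 14² - 4×3×28 = 196 - 336 = -140 < 0, so the poles are a complex conjugate pair s = (-14 ± j√140)/(2×3). Real part = -14/(2×3) = -14/6 ≈ -2.3333; imaginary part = ±√140/(2×3) ≈ 1.9720. Poles: s = -2.3333 ± 1.9720j.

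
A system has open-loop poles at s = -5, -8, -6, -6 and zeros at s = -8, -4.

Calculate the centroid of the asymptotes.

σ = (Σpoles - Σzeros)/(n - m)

σ = (Σpoles - Σzeros)/(n - m) = (-25 - (-12))/(4 - 2) = -13/2 = -6.5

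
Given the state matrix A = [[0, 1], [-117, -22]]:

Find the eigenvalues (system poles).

det(A - λI) = λ² - (-22)λ + 117 = (λ - (-9))(λ - (-13)). Eigenvalues: -9, -13.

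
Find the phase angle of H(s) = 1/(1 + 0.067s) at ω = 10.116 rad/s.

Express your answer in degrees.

Phase = -arctan(ωτ) = -arctan(10.116 × 0.067) = -34.1°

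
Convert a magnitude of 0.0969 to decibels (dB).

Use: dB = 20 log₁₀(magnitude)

dB = 20 log₁₀(0.0969) = -20.3 dB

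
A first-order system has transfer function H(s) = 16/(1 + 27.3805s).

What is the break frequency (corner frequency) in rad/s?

Corner frequency = 1/τ = 1/27.3805 = 0.037 rad/s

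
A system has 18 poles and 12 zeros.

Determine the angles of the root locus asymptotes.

n - m = 18 - 12 = 6. Angles: θk = (2k + 1)·180°/6 = 30°, 90°, 150°, 210°, 270°, 330°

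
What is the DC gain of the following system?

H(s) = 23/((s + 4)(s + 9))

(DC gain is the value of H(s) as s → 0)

DC gain = H(0) = 23/(4 × 9) = 23/36 = 0.6389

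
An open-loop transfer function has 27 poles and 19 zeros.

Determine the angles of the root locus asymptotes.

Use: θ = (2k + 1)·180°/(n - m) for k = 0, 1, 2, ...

n - m = 27 - 19 = 8. Angles: θk = (2k + 1)·180°/8 = 22.5°, 67.5°, 112.5°, 157.5°, 202.5°, 247.5°, 292.5°, 337.5°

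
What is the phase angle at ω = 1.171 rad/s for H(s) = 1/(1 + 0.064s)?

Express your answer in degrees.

Phase = -arctan(ωτ) = -arctan(1.171 × 0.064) = -4.3°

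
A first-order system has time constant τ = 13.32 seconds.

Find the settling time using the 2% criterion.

For first-order system, 2% settling time ≈ 4τ = 4 × 13.32 = 53.28 s.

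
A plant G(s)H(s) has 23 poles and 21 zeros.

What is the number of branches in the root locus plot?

Root locus has n branches where n = number of poles = 23.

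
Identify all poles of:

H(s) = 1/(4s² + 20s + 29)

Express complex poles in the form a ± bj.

Discriminant = 20² - 4×4×29 = 400 - 464 = -64 < 0, so the poles are a complex conjugate pair s = (-20 ± j√64)/(2×4). Real part = -20/(2×4) = -20/8 = -2.5; imaginary part = ±√64/(2×4) = 8/8 = 1. Poles: s = -2.5 ± 1j.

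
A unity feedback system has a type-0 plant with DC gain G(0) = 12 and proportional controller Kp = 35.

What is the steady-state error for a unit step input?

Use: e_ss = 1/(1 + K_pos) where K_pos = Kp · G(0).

K_pos = Kp · G(0) = 35 × 12 = 420. e_ss = 1/(1 + 420) = 0.0024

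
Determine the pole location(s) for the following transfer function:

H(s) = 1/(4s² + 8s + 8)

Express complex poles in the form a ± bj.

Discriminant = 8² - 4×4×8 = 64 - 128 = -64 < 0, so the poles are a complex conjugate pair s = (-8 ± j√64)/(2×4). Real part = -8/(2×4) = -8/8 = -1; imaginary part = ±√64/(2×4) = 8/8 = 1. Poles: s = -1 ± 1j.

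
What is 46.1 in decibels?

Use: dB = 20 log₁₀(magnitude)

dB = 20 log₁₀(46.1) = 33.3 dB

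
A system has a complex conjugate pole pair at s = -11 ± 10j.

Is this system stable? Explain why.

Real part of poles is -11 (< 0, left half-plane). Stable.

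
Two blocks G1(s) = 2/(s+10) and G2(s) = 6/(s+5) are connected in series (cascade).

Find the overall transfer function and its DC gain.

Series: multiply transfer functions. G_eq = 2/(s+10) × 6/(s+5) = 12/((s+10)(s+5)). DC gain = 12/(10×5) = 0.24.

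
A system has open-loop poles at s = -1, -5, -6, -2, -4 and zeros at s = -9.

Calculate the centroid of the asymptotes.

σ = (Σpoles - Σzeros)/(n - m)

σ = (Σpoles - Σzeros)/(n - m) = (-18 - (-9))/(5 - 1) = -9/4 = -2.25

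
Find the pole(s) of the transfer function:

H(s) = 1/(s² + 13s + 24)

Discriminant = 13² - 4×1×24 = 169 - 96 = 73 > 0, so two distinct real poles. Using quadratic formula: s = (-13 ± √73)/(2×1) = (-13 ± √73)/2, with √73 ≈ 8.5440. s₁ ≈ -2.2280, s₂ ≈ -10.7720. Poles: s₁ = -2.2280, s₂ = -10.7720.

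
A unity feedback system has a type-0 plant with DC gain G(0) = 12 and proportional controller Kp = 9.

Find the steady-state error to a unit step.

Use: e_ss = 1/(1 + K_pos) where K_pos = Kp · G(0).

K_pos = Kp · G(0) = 9 × 12 = 108. e_ss = 1/(1 + 108) = 0.0092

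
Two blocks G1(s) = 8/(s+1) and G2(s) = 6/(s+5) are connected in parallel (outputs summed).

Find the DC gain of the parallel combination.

Parallel: G_eq = G1 + G2. DC gain = G1(0) + G2(0) = 8/1 + 6/5 = 8 + 1.2 = 9.2.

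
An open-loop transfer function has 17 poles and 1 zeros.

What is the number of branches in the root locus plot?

Root locus has n branches where n = number of poles = 17.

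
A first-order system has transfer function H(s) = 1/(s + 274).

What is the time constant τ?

For H(s) = 1/(s + 1/τ), the pole is at -1/τ = -274, so τ = 1/274 = 0.0036 s.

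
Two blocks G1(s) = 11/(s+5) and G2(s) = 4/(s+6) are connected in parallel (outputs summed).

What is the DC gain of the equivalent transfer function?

Parallel: G_eq = G1 + G2. DC gain = G1(0) + G2(0) = 11/5 + 4/6 = 2.2 + 0.6667 = 2.8667.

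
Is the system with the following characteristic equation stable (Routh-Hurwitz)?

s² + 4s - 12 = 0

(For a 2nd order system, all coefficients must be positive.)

Coefficients: 1, 4, -12. c=-12 not positive, so system is unstable.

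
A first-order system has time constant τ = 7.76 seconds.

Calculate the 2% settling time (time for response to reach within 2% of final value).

For first-order system, 2% settling time ≈ 4τ = 4 × 7.76 = 31.04 s.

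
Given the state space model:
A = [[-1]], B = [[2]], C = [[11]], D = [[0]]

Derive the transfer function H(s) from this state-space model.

(sI - A)⁻¹ = 1/(s + 1). H(s) = 11 × 2/(s + 1) + 0 = 22/(s + 1).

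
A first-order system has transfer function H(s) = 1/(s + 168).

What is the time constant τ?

For H(s) = 1/(s + 1/τ), the pole is at -1/τ = -168, so τ = 1/168 = 0.0060 s.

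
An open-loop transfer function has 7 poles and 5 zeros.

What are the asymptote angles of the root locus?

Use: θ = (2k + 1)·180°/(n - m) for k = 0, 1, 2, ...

n - m = 7 - 5 = 2. Angles: θk = (2k + 1)·180°/2 = 90°, 270°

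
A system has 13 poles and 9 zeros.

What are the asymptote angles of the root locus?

n - m = 13 - 9 = 4. Angles: θk = (2k + 1)·180°/4 = 45°, 135°, 225°, 315°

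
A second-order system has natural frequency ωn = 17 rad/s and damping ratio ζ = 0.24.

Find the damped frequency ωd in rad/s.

ωd = ωn√(1 - ζ²) = 17√(1 - 0.24²) = 16.5 rad/s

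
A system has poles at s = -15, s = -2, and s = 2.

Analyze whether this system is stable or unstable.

Pole(s) at s = 2 are not in the left half-plane. System is unstable.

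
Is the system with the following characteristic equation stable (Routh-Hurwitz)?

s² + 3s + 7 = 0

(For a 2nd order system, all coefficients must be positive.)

Coefficients: 1, 3, 7. All positive, so system is stable.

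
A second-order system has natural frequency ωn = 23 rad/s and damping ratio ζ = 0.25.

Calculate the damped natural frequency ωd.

ωd = ωn√(1 - ζ²) = 23√(1 - 0.25²) = 22.27 rad/s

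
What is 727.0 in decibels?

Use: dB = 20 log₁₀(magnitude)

dB = 20 log₁₀(727.0) = 57.2 dB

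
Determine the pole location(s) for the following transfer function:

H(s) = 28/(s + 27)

Pole is where denominator = 0: s + 27 = 0, so s = -27.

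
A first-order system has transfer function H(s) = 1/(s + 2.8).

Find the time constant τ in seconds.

For H(s) = 1/(s + 1/τ), the pole is at -1/τ = -2.8, so τ = 1/2.8 = 0.3571 s.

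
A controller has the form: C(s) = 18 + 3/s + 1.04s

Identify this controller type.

This is a Proportional-Integral-Derivative (PID) controller.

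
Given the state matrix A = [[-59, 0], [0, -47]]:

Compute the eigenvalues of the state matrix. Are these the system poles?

For diagonal matrix, eigenvalues are diagonal entries: λ₁ = -59, λ₂ = -47. Eigenvalues of A = system poles.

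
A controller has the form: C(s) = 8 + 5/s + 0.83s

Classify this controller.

This is a Proportional-Integral-Derivative (PID) controller.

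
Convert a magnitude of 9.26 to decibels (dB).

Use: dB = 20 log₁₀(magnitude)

dB = 20 log₁₀(9.26) = 19.3 dB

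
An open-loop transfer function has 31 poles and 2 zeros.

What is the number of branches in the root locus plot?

Root locus has n branches where n = number of poles = 31.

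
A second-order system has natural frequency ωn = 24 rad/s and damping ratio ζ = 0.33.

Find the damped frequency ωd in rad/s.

ωd = ωn√(1 - ζ²) = 24√(1 - 0.33²) = 22.66 rad/s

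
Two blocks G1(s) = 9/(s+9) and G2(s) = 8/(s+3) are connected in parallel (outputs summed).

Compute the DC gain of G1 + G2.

Parallel: G_eq = G1 + G2. DC gain = G1(0) + G2(0) = 9/9 + 8/3 = 1 + 2.6667 = 3.6667.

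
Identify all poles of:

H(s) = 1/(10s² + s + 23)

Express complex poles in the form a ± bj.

Discriminant = 1² - 4×10×23 = 1 - 920 = -919 < 0, so the poles are a complex conjugate pair s = (-1 ± j√919)/(2×10). Real part = -1/(2×10) = -1/20 = -0.05; imaginary part = ±√919/(2×10) ≈ 1.5158. Poles: s = -0.05 ± 1.5158j.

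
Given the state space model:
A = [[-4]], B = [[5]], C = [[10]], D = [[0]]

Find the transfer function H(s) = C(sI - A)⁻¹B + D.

(sI - A)⁻¹ = 1/(s + 4). H(s) = 10 × 5/(s + 4) + 0 = 50/(s + 4).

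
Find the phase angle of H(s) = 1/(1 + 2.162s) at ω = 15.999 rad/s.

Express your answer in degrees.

Phase = -arctan(ωτ) = -arctan(15.999 × 2.162) = -88.3°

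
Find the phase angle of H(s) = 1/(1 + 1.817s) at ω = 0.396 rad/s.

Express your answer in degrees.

Phase = -arctan(ωτ) = -arctan(0.396 × 1.817) = -35.7°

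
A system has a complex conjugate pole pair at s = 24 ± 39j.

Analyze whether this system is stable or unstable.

Real part of poles is 24 (> 0, right half-plane). Unstable.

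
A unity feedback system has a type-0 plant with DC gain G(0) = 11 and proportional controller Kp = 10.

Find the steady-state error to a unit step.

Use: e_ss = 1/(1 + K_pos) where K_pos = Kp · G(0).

K_pos = Kp · G(0) = 10 × 11 = 110. e_ss = 1/(1 + 110) = 0.0090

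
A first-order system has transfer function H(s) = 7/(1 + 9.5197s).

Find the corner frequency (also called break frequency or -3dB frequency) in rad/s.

Corner frequency = 1/τ = 1/9.5197 = 0.105 rad/s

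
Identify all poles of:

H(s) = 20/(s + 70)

Pole is where denominator = 0: s + 70 = 0, so s = -70.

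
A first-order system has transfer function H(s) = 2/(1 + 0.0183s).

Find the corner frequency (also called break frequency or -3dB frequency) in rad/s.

Corner frequency = 1/τ = 1/0.0183 = 54.645 rad/s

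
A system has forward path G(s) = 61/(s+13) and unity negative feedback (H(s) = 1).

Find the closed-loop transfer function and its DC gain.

T(s) = G/(1+GH) = [61/(s+13)] / [1 + 61/(s+13)] = 61/(s+13+61) = 61/(s+74). DC gain = 61/74 = 0.8243.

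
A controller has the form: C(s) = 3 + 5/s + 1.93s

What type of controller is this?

This is a Proportional-Integral-Derivative (PID) controller.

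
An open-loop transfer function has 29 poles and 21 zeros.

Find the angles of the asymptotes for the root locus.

n - m = 29 - 21 = 8. Angles: θk = (2k + 1)·180°/8 = 22.5°, 67.5°, 112.5°, 157.5°, 202.5°, 247.5°, 292.5°, 337.5°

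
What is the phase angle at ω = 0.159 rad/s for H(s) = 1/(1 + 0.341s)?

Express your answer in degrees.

Phase = -arctan(ωτ) = -arctan(0.159 × 0.341) = -3.1°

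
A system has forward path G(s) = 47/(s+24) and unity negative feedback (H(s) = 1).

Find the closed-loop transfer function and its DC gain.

T(s) = G/(1+GH) = [47/(s+24)] / [1 + 47/(s+24)] = 47/(s+24+47) = 47/(s+71). DC gain = 47/71 = 0.6620.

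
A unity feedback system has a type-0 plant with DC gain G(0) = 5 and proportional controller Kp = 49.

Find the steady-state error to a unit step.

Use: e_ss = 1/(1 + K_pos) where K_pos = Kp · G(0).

K_pos = Kp · G(0) = 49 × 5 = 245. e_ss = 1/(1 + 245) = 0.0041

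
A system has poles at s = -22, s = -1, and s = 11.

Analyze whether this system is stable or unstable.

Pole(s) at s = 11 are not in the left half-plane. System is unstable.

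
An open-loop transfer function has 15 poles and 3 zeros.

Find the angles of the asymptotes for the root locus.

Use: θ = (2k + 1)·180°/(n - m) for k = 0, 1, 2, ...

n - m = 15 - 3 = 12. Angles: θk = (2k + 1)·180°/12 = 15°, 45°, 75°, 105°, 135°, 165°, 195°, 225°, 255°, 285°, 315°, 345°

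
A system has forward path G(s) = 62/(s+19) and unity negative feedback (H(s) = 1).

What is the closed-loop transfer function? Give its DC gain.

T(s) = G/(1+GH) = [62/(s+19)] / [1 + 62/(s+19)] = 62/(s+19+62) = 62/(s+81). DC gain = 62/81 = 0.7654.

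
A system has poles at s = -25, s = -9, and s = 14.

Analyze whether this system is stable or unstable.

Pole(s) at s = 14 are not in the left half-plane. System is unstable.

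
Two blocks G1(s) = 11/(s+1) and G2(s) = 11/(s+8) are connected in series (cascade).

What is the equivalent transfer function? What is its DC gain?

Series: multiply transfer functions. G_eq = 11/(s+1) × 11/(s+8) = 121/((s+1)(s+8)). DC gain = 121/(1×8) = 15.125.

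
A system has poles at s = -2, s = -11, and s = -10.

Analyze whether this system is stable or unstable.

All poles are in the left half-plane. System is stable.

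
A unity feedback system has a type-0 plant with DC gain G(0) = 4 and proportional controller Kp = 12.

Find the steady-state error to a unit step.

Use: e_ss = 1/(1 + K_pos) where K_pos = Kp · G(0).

K_pos = Kp · G(0) = 12 × 4 = 48. e_ss = 1/(1 + 48) = 0.0204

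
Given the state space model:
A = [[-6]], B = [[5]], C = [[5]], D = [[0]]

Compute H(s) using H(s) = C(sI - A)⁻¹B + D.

(sI - A)⁻¹ = 1/(s + 6). H(s) = 5 × 5/(s + 6) + 0 = 25/(s + 6).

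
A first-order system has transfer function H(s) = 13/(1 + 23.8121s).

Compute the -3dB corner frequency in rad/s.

Corner frequency = 1/τ = 1/23.8121 = 0.042 rad/s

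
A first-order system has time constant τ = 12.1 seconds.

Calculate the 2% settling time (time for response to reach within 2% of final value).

For first-order system, 2% settling time ≈ 4τ = 4 × 12.1 = 48.4 s.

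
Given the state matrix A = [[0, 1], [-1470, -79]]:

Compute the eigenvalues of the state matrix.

det(A - λI) = λ² - (-79)λ + 1470 = (λ - (-49))(λ - (-30)). Eigenvalues: -49, -30.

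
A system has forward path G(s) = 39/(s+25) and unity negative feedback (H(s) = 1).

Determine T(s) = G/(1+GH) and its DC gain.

T(s) = G/(1+GH) = [39/(s+25)] / [1 + 39/(s+25)] = 39/(s+25+39) = 39/(s+64). DC gain = 39/64 = 0.609375.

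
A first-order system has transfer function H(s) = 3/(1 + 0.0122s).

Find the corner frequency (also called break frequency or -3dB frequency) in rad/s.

Corner frequency = 1/τ = 1/0.0122 = 81.967 rad/s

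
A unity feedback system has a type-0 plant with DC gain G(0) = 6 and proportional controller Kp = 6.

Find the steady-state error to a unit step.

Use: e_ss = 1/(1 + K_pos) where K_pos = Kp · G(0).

K_pos = Kp · G(0) = 6 × 6 = 36. e_ss = 1/(1 + 36) = 0.0270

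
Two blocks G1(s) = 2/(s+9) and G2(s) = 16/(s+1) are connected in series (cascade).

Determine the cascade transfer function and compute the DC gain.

Series: multiply transfer functions. G_eq = 2/(s+9) × 16/(s+1) = 32/((s+9)(s+1)). DC gain = 32/(9×1) = 3.5556.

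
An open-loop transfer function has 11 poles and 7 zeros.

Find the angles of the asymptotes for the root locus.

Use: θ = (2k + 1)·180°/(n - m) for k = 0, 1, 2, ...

n - m = 11 - 7 = 4. Angles: θk = (2k + 1)·180°/4 = 45°, 135°, 225°, 315°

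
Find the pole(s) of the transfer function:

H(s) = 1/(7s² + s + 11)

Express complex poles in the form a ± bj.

Discriminant = 1² - 4×7×11 = 1 - 308 = -307 < 0, so the poles are a complex conjugate pair s = (-1 ± j√307)/(2×7). Real part = -1/(2×7) = -1/14 ≈ -0.0714; imaginary part = ±√307/(2×7) ≈ 1.2515. Poles: s = -0.0714 ± 1.2515j.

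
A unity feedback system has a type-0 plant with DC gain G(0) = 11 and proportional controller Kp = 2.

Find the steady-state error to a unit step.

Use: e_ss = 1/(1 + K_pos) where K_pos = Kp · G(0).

K_pos = Kp · G(0) = 2 × 11 = 22. e_ss = 1/(1 + 22) = 0.0435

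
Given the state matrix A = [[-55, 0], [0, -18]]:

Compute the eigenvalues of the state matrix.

For diagonal matrix, eigenvalues are diagonal entries: λ₁ = -55, λ₂ = -18.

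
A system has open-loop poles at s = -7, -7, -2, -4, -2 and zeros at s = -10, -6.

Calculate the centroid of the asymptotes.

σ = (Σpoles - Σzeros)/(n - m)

σ = (Σpoles - Σzeros)/(n - m) = (-22 - (-16))/(5 - 2) = -6/3 = -2.0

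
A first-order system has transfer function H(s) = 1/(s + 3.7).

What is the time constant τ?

For H(s) = 1/(s + 1/τ), the pole is at -1/τ = -3.7, so τ = 1/3.7 = 0.2703 s.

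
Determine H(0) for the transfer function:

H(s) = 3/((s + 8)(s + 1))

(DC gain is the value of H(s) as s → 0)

DC gain = H(0) = 3/(8 × 1) = 3/8 = 0.375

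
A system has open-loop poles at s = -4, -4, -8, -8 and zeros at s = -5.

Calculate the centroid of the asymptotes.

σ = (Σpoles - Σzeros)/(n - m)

σ = (Σpoles - Σzeros)/(n - m) = (-24 - (-5))/(4 - 1) = -19/3 = -6.33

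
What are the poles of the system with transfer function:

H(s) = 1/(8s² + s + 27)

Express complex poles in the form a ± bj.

Discriminant = 1² - 4×8×27 = 1 - 864 = -863 < 0, so the poles are a complex conjugate pair s = (-1 ± j√863)/(2×8). Real part = -1/(2×8) = -1/16 = -0.0625; imaginary part = ±√863/(2×8) ≈ 1.8361. Poles: s = -0.0625 ± 1.8361j.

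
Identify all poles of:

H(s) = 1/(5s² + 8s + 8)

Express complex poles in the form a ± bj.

Discriminant = 8² - 4×5×8 = 64 - 160 = -96 < 0, so the poles are a complex conjugate pair s = (-8 ± j√96)/(2×5). Real part = -8/(2×5) = -8/10 = -0.8; imaginary part = ±√96/(2×5) ≈ 0.9798. Poles: s = -0.8 ± 0.9798j.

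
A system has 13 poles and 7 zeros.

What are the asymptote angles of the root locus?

n - m = 13 - 7 = 6. Angles: θk = (2k + 1)·180°/6 = 30°, 90°, 150°, 210°, 270°, 330°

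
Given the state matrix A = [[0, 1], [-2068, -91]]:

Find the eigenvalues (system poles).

det(A - λI) = λ² - (-91)λ + 2068 = (λ - (-44))(λ - (-47)). Eigenvalues: -44, -47.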